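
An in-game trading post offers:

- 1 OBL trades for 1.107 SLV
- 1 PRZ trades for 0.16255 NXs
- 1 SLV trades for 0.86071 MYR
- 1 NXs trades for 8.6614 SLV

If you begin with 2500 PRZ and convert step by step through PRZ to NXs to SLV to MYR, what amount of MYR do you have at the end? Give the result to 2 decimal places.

2500 PRZ × 0.16255 = 406.375 NXs
406.375 NXs × 8.6614 = 3519.776425 SLV
3519.776425 SLV × 0.86071 = 3029.50676676175 MYR

3029.51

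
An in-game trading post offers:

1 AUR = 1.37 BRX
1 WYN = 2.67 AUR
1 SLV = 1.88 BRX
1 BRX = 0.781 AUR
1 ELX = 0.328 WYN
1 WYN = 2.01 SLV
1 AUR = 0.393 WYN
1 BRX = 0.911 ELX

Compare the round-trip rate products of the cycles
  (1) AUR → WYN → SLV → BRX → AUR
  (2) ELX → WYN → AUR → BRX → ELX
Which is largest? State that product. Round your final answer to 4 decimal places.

(1) 0.393 × 2.01 × 1.88 × 0.781 = 1.15984
(2) 0.328 × 2.67 × 1.37 × 0.911 = 1.09301
Highest is cycle (1) at 1.1598 (>1, arbitrage).

1.1598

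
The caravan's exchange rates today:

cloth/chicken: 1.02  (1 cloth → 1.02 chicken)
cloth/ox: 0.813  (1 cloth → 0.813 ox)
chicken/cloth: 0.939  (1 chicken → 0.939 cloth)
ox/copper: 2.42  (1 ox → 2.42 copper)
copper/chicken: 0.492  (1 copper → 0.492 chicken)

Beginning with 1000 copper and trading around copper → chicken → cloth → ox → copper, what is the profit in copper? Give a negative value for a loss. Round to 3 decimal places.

-91.057

1000 copper × 0.492 = 492 chicken
492 chicken × 0.939 = 461.988 cloth
461.988 cloth × 0.813 = 375.596244 ox
375.596244 ox × 2.42 = 908.94291048 copper
Net change: 908.94291048 − 1000 = -91.05708952 copper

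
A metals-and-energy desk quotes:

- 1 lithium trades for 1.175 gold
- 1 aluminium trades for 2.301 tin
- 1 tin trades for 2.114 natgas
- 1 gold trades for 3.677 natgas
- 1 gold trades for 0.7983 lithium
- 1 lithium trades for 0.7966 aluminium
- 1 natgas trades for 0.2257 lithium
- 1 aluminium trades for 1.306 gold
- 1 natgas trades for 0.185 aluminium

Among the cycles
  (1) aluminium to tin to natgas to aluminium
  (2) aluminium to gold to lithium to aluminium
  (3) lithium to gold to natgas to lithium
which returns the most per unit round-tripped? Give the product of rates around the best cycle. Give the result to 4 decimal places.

0.9751

(1) 2.301 × 2.114 × 0.185 = 0.89990
(2) 1.306 × 0.7983 × 0.7966 = 0.83052
(3) 1.175 × 3.677 × 0.2257 = 0.97513
Highest is cycle (3) at 0.9751 (≤1, no arbitrage).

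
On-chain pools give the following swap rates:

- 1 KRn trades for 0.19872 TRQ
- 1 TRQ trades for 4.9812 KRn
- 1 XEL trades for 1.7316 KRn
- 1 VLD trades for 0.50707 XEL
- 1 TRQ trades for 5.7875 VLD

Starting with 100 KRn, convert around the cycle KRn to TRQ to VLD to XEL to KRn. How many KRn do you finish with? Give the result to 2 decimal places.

100 KRn × 0.19872 = 19.872 TRQ
19.872 TRQ × 5.7875 = 115.0092 VLD
115.0092 VLD × 0.50707 = 58.317715044 XEL
58.317715044 XEL × 1.7316 = 100.9829553701904 KRn

100.98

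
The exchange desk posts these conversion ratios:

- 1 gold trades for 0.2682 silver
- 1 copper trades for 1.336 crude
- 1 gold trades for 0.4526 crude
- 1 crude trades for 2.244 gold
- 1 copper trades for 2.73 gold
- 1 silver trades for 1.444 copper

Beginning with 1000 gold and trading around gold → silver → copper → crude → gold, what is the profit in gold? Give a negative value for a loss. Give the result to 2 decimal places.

1000 gold × 0.2682 = 268.2 silver
268.2 silver × 1.444 = 387.2808 copper
387.2808 copper × 1.336 = 517.4071488 crude
517.4071488 crude × 2.244 = 1161.0616419072 gold
Net change: 1161.0616419072 − 1000 = 161.0616419072 gold

161.06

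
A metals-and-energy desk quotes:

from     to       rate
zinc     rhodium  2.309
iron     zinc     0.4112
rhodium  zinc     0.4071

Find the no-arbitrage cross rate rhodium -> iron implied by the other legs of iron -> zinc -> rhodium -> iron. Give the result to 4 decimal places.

Known legs of the cycle: 0.4112 × 2.309 = 0.9494608
For no arbitrage the full-cycle product must be 1, so the missing rate is 1 / 0.9494608 ≈ 1.053229.

1.0532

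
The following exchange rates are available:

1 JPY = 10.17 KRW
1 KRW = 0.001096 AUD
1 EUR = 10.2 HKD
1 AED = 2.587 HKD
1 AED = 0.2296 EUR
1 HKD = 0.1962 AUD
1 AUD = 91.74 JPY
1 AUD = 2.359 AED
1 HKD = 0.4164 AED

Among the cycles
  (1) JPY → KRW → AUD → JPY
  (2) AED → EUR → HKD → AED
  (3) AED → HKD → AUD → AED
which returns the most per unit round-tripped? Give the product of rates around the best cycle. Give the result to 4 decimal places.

(1) 10.17 × 0.001096 × 91.74 = 1.02256
(2) 0.2296 × 10.2 × 0.4164 = 0.97518
(3) 2.587 × 0.1962 × 2.359 = 1.19736
Highest is cycle (3) at 1.1974 (>1, arbitrage).

1.1974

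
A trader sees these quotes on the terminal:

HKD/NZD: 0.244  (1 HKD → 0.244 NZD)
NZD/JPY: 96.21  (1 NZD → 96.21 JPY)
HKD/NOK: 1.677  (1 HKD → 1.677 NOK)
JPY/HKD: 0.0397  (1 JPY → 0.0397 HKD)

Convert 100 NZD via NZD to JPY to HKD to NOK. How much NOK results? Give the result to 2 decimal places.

100 NZD × 96.21 = 9621 JPY
9621 JPY × 0.0397 = 381.9537 HKD
381.9537 HKD × 1.677 = 640.5363549 NOK

640.54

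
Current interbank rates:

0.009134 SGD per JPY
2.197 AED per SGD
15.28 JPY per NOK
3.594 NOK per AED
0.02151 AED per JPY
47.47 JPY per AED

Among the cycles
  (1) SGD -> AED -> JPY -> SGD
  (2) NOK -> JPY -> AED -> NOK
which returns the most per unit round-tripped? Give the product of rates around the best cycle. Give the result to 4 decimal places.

(1) 2.197 × 47.47 × 0.009134 = 0.95260
(2) 15.28 × 0.02151 × 3.594 = 1.18125
Highest is cycle (2) at 1.1813 (>1, arbitrage).

1.1813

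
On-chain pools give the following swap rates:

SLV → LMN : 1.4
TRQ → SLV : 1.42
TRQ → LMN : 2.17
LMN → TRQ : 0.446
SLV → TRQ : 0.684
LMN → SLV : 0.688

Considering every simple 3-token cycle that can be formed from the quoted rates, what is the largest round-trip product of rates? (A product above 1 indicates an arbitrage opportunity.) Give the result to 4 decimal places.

SLV→TRQ→LMN→SLV: 0.684 × 2.17 × 0.688 = 1.02118
SLV→LMN→TRQ→SLV: 1.4 × 0.446 × 1.42 = 0.88665
Maximum is SLV→TRQ→LMN→SLV at 1.0212; arbitrage exists.

1.0212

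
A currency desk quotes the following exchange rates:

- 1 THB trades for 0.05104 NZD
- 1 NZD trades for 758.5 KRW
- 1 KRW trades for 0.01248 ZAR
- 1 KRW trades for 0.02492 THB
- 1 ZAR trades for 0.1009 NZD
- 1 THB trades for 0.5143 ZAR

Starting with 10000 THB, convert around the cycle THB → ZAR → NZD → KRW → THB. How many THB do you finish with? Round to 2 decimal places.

10000 THB × 0.5143 = 5143 ZAR
5143 ZAR × 0.1009 = 518.9287 NZD
518.9287 NZD × 758.5 = 393607.41895 KRW
393607.41895 KRW × 0.02492 = 9808.696880234 THB

9808.70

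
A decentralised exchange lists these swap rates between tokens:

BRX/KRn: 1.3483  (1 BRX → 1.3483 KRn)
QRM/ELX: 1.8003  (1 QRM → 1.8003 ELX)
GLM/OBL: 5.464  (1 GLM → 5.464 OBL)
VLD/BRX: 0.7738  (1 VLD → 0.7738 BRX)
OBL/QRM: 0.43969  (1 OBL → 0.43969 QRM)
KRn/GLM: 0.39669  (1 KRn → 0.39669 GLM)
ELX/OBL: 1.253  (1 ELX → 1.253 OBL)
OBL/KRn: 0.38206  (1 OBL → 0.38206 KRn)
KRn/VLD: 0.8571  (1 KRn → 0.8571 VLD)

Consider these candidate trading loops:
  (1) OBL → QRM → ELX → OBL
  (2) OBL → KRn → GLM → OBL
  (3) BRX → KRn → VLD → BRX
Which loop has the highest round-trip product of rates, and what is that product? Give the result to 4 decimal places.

(1) 0.43969 × 1.8003 × 1.253 = 0.99184
(2) 0.38206 × 0.39669 × 5.464 = 0.82812
(3) 1.3483 × 0.8571 × 0.7738 = 0.89422
Highest is cycle (1) at 0.9918 (≤1, no arbitrage).

0.9918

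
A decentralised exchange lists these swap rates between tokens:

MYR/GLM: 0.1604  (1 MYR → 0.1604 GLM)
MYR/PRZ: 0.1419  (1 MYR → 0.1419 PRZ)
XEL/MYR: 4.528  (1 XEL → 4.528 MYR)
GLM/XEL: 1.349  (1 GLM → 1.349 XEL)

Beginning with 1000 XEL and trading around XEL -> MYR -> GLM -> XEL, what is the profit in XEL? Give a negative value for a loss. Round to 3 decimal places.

1000 XEL × 4.528 = 4528 MYR
4528 MYR × 0.1604 = 726.2912 GLM
726.2912 GLM × 1.349 = 979.7668288 XEL
Net change: 979.7668288 − 1000 = -20.2331712 XEL

-20.233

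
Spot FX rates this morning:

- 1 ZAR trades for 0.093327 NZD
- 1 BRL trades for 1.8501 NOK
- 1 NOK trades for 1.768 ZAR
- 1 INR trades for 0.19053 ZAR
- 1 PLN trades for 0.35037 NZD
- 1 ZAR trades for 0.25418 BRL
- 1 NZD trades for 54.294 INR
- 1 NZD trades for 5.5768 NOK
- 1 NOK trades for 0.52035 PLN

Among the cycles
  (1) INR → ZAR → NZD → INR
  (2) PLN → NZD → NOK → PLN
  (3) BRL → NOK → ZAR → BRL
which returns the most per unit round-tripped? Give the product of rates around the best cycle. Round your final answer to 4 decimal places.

(1) 0.19053 × 0.093327 × 54.294 = 0.96543
(2) 0.35037 × 5.5768 × 0.52035 = 1.01673
(3) 1.8501 × 1.768 × 0.25418 = 0.83142
Highest is cycle (2) at 1.0167 (>1, arbitrage).

1.0167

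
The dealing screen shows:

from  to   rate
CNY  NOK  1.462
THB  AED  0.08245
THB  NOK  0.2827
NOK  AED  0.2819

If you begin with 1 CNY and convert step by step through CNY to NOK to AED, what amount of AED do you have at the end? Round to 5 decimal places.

0.41214

1 CNY × 1.462 = 1.462 NOK
1.462 NOK × 0.2819 = 0.4121378 AED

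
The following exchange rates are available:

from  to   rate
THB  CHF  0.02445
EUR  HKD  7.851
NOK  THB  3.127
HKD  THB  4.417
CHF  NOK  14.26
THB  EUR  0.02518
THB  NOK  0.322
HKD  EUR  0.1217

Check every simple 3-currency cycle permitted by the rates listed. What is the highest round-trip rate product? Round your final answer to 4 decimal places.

1.0903

NOK→THB→CHF→NOK: 3.127 × 0.02445 × 14.26 = 1.09025
EUR→HKD→THB→EUR: 7.851 × 4.417 × 0.02518 = 0.87319
Maximum is NOK→THB→CHF→NOK at 1.0903; arbitrage exists.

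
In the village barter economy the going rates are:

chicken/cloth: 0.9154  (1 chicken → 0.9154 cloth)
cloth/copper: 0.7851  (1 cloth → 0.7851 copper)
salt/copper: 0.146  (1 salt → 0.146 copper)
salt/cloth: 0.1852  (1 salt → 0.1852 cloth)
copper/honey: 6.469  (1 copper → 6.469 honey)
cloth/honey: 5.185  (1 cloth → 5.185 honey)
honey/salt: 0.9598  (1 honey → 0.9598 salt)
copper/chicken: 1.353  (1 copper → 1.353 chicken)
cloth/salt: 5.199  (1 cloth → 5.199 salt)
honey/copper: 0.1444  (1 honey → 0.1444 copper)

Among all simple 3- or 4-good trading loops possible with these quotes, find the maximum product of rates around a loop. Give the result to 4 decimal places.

0.9724

copper→chicken→cloth→copper: 1.353 × 0.9154 × 0.7851 = 0.97237
salt→copper→chicken→cloth→salt: 0.146 × 1.353 × 0.9154 × 5.199 = 0.94012
copper→chicken→cloth→honey→copper: 1.353 × 0.9154 × 5.185 × 0.1444 = 0.92731
salt→cloth→honey→salt: 0.1852 × 5.185 × 0.9598 = 0.92166
salt→copper→honey→salt: 0.146 × 6.469 × 0.9598 = 0.90651
salt→cloth→copper→honey→salt: 0.1852 × 0.7851 × 6.469 × 0.9598 = 0.90278
Maximum is copper→chicken→cloth→copper at 0.9724; no arbitrage — every cycle loses value.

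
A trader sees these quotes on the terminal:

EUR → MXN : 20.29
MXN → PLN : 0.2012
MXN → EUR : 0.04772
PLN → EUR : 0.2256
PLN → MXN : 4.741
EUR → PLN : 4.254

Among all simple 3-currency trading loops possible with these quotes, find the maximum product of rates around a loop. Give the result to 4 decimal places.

EUR→PLN→MXN→EUR: 4.254 × 4.741 × 0.04772 = 0.96243
EUR→MXN→PLN→EUR: 20.29 × 0.2012 × 0.2256 = 0.92098
Maximum is EUR→PLN→MXN→EUR at 0.9624; no arbitrage — every cycle loses value.

0.9624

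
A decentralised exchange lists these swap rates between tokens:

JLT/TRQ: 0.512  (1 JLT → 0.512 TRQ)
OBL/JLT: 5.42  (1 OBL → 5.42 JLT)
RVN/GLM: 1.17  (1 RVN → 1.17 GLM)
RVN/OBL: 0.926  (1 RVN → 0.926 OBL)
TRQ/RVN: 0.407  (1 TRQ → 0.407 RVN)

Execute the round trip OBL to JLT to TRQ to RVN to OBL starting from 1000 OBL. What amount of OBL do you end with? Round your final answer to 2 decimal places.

1000 OBL × 5.42 = 5420 JLT
5420 JLT × 0.512 = 2775.04 TRQ
2775.04 TRQ × 0.407 = 1129.44128 RVN
1129.44128 RVN × 0.926 = 1045.86262528 OBL

1045.86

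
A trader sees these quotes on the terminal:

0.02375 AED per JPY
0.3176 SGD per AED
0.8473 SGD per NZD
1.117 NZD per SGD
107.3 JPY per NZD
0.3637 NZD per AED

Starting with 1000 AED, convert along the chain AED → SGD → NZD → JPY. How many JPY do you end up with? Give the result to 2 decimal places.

38065.66

1000 AED × 0.3176 = 317.6 SGD
317.6 SGD × 1.117 = 354.7592 NZD
354.7592 NZD × 107.3 = 38065.66216 JPY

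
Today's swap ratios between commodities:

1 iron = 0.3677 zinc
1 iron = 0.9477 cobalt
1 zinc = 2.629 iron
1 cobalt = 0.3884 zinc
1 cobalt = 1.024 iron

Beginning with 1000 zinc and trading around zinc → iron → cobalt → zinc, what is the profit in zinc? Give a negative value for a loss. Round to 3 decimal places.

1000 zinc × 2.629 = 2629 iron
2629 iron × 0.9477 = 2491.5033 cobalt
2491.5033 cobalt × 0.3884 = 967.69988172 zinc
Net change: 967.69988172 − 1000 = -32.30011828 zinc

-32.300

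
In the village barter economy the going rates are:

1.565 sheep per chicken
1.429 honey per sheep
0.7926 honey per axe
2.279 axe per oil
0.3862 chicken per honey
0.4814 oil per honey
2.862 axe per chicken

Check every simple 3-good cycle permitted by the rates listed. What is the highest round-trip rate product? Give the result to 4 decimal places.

honey→chicken→axe→honey: 0.3862 × 2.862 × 0.7926 = 0.87606
honey→oil→axe→honey: 0.4814 × 2.279 × 0.7926 = 0.86957
honey→chicken→sheep→honey: 0.3862 × 1.565 × 1.429 = 0.86369
Maximum is honey→chicken→axe→honey at 0.8761; no arbitrage — every cycle loses value.

0.8761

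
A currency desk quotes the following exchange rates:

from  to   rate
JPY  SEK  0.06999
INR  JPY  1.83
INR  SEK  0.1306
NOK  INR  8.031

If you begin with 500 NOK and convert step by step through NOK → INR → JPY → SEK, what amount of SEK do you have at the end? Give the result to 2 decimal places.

500 NOK × 8.031 = 4015.5 INR
4015.5 INR × 1.83 = 7348.365 JPY
7348.365 JPY × 0.06999 = 514.31206635 SEK

514.31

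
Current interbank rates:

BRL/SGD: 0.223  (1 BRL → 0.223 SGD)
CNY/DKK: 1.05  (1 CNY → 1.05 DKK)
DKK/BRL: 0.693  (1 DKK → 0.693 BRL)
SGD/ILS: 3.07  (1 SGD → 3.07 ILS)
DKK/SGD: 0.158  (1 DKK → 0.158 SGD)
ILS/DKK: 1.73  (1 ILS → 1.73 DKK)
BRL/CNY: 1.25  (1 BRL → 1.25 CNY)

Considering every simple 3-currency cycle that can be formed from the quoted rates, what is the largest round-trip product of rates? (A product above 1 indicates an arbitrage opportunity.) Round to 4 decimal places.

0.9096

BRL→CNY→DKK→BRL: 1.25 × 1.05 × 0.693 = 0.90956
ILS→DKK→SGD→ILS: 1.73 × 0.158 × 3.07 = 0.83915
Maximum is BRL→CNY→DKK→BRL at 0.9096; no arbitrage — every cycle loses value.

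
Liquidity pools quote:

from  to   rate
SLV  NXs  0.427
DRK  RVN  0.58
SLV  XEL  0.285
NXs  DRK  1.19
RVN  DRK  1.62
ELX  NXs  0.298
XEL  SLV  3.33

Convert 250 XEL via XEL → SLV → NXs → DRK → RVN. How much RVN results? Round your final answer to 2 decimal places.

250 XEL × 3.33 = 832.5 SLV
832.5 SLV × 0.427 = 355.4775 NXs
355.4775 NXs × 1.19 = 423.018225 DRK
423.018225 DRK × 0.58 = 245.3505705 RVN

245.35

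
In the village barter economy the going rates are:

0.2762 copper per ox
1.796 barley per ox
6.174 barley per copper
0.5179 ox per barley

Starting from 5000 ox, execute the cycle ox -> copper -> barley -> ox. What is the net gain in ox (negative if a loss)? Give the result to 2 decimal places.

5000 ox × 0.2762 = 1381 copper
1381 copper × 6.174 = 8526.294 barley
8526.294 barley × 0.5179 = 4415.7676626 ox
Net change: 4415.7676626 − 5000 = -584.2323374 ox

-584.23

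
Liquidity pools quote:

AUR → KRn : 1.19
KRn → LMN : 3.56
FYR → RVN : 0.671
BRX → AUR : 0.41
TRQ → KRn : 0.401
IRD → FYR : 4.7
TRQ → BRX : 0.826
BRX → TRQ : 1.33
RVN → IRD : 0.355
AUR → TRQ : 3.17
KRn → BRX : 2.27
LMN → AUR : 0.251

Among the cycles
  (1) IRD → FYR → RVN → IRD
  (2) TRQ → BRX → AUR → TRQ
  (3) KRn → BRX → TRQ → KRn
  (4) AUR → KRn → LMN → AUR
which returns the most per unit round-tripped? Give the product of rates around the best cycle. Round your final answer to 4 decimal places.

1.2107

(1) 4.7 × 0.671 × 0.355 = 1.11956
(2) 0.826 × 0.41 × 3.17 = 1.07355
(3) 2.27 × 1.33 × 0.401 = 1.21066
(4) 1.19 × 3.56 × 0.251 = 1.06334
Highest is cycle (3) at 1.2107 (>1, arbitrage).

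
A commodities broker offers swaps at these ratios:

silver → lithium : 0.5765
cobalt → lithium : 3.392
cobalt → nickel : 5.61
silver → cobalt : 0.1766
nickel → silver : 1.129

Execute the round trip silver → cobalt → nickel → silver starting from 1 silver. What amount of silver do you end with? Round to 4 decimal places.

1.1185

1 silver × 0.1766 = 0.1766 cobalt
0.1766 cobalt × 5.61 = 0.990726 nickel
0.990726 nickel × 1.129 = 1.118529654 silver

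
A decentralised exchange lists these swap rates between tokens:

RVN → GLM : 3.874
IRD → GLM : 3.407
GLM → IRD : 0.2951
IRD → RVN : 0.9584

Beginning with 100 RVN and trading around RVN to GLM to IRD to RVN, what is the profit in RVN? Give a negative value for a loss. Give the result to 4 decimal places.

9.5660

100 RVN × 3.874 = 387.4 GLM
387.4 GLM × 0.2951 = 114.32174 IRD
114.32174 IRD × 0.9584 = 109.565955616 RVN
Net change: 109.565955616 − 100 = 9.565955616 RVN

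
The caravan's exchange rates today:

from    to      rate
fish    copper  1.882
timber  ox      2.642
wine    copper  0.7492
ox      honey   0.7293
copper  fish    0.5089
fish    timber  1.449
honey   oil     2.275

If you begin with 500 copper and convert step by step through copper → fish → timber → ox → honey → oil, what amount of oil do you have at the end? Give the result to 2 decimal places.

1616.19

500 copper × 0.5089 = 254.45 fish
254.45 fish × 1.449 = 368.69805 timber
368.69805 timber × 2.642 = 974.1002481 ox
974.1002481 ox × 0.7293 = 710.41131093933 honey
710.41131093933 honey × 2.275 = 1616.18573238697575 oil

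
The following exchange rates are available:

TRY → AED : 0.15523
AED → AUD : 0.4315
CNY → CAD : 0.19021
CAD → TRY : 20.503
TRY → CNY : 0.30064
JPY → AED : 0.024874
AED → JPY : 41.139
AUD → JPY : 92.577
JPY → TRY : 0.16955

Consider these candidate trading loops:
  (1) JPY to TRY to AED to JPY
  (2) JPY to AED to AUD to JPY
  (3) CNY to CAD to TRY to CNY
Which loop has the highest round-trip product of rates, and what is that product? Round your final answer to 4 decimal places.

1.1725

(1) 0.16955 × 0.15523 × 41.139 = 1.08275
(2) 0.024874 × 0.4315 × 92.577 = 0.99364
(3) 0.19021 × 20.503 × 0.30064 = 1.17246
Highest is cycle (3) at 1.1725 (>1, arbitrage).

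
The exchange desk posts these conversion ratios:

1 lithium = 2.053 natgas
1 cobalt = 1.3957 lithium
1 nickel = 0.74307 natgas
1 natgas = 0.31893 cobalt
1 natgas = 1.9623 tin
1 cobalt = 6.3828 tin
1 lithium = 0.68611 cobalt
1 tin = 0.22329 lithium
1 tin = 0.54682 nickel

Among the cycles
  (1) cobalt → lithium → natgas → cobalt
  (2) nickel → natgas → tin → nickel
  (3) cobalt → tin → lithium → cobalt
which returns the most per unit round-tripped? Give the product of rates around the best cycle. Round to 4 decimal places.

0.9779

(1) 1.3957 × 2.053 × 0.31893 = 0.91385
(2) 0.74307 × 1.9623 × 0.54682 = 0.79733
(3) 6.3828 × 0.22329 × 0.68611 = 0.97785
Highest is cycle (3) at 0.9779 (≤1, no arbitrage).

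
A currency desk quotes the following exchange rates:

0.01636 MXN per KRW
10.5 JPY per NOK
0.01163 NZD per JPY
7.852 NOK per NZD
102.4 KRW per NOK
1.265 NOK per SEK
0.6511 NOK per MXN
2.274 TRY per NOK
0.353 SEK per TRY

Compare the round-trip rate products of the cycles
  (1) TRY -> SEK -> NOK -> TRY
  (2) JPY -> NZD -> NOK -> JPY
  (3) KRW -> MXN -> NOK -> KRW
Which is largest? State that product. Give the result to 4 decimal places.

1.0908

(1) 0.353 × 1.265 × 2.274 = 1.01544
(2) 0.01163 × 7.852 × 10.5 = 0.95885
(3) 0.01636 × 0.6511 × 102.4 = 1.09076
Highest is cycle (3) at 1.0908 (>1, arbitrage).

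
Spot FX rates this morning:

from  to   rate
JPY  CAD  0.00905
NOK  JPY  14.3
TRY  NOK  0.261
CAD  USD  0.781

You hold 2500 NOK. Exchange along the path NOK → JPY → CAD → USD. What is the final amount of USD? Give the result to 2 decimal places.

252.68

2500 NOK × 14.3 = 35750 JPY
35750 JPY × 0.00905 = 323.5375 CAD
323.5375 CAD × 0.781 = 252.6827875 USD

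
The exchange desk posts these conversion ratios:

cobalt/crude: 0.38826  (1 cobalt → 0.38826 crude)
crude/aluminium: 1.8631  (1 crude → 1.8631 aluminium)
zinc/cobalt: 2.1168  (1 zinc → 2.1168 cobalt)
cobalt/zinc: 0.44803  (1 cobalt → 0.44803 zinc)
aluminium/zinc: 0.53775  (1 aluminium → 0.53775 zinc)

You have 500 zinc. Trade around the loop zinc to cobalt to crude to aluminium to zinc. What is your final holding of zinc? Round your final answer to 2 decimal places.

500 zinc × 2.1168 = 1058.4 cobalt
1058.4 cobalt × 0.38826 = 410.934384 crude
410.934384 crude × 1.8631 = 765.6118508304 aluminium
765.6118508304 aluminium × 0.53775 = 411.7077727840476 zinc

411.71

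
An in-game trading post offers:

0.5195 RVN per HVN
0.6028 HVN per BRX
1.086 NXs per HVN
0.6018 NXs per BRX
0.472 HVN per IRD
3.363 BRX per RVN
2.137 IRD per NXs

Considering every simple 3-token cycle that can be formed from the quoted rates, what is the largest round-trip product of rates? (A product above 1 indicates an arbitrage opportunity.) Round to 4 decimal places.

1.0954

HVN→NXs→IRD→HVN: 1.086 × 2.137 × 0.472 = 1.09541
HVN→RVN→BRX→HVN: 0.5195 × 3.363 × 0.6028 = 1.05314
Maximum is HVN→NXs→IRD→HVN at 1.0954; arbitrage exists.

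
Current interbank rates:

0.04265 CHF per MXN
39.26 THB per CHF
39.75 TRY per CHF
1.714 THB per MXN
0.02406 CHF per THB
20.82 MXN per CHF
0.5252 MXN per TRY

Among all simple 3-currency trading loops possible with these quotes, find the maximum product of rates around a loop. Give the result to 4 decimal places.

TRY→MXN→CHF→TRY: 0.5252 × 0.04265 × 39.75 = 0.89039
THB→CHF→MXN→THB: 0.02406 × 20.82 × 1.714 = 0.85859
Maximum is TRY→MXN→CHF→TRY at 0.8904; no arbitrage — every cycle loses value.

0.8904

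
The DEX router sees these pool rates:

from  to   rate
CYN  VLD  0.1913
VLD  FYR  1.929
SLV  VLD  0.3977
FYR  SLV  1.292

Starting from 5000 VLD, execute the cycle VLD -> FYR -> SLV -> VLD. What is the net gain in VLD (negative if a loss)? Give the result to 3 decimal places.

-44.125

5000 VLD × 1.929 = 9645 FYR
9645 FYR × 1.292 = 12461.34 SLV
12461.34 SLV × 0.3977 = 4955.874918 VLD
Net change: 4955.874918 − 5000 = -44.125082 VLD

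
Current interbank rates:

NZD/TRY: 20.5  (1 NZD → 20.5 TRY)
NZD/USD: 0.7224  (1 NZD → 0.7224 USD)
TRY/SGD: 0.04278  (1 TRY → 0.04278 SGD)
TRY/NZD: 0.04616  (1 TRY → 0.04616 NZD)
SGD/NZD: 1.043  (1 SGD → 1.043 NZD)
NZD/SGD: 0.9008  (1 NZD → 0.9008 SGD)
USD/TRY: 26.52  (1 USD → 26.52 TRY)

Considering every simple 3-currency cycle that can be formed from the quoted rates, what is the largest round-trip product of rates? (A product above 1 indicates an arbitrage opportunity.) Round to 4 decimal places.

NZD→TRY→SGD→NZD: 20.5 × 0.04278 × 1.043 = 0.91470
NZD→USD→TRY→NZD: 0.7224 × 26.52 × 0.04616 = 0.88434
Maximum is NZD→TRY→SGD→NZD at 0.9147; no arbitrage — every cycle loses value.

0.9147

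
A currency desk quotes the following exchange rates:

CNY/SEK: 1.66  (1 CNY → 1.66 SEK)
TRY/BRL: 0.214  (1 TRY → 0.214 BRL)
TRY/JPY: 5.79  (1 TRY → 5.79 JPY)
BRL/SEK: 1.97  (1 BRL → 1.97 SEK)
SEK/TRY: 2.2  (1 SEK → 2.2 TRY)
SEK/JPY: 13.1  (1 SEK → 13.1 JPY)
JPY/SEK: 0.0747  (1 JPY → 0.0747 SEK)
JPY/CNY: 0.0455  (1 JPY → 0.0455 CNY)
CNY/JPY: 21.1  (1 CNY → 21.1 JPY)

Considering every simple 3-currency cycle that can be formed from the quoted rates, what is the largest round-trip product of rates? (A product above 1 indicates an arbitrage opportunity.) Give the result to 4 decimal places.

0.9894

JPY→CNY→SEK→JPY: 0.0455 × 1.66 × 13.1 = 0.98944
JPY→SEK→TRY→JPY: 0.0747 × 2.2 × 5.79 = 0.95153
BRL→SEK→TRY→BRL: 1.97 × 2.2 × 0.214 = 0.92748
Maximum is JPY→CNY→SEK→JPY at 0.9894; no arbitrage — every cycle loses value.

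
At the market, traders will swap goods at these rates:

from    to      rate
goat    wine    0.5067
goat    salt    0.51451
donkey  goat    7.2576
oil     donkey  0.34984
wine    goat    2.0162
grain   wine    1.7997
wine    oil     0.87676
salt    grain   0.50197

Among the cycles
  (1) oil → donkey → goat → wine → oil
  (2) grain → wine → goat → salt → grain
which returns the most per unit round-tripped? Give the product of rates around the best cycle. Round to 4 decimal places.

(1) 0.34984 × 7.2576 × 0.5067 × 0.87676 = 1.12796
(2) 1.7997 × 2.0162 × 0.51451 × 0.50197 = 0.93714
Highest is cycle (1) at 1.1280 (>1, arbitrage).

1.1280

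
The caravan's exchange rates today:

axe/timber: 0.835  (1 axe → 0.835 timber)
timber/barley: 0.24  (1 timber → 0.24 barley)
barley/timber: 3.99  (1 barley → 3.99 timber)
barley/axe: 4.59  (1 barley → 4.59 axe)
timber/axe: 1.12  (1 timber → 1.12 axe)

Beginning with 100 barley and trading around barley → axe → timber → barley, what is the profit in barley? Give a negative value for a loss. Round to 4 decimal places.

-8.0164

100 barley × 4.59 = 459 axe
459 axe × 0.835 = 383.265 timber
383.265 timber × 0.24 = 91.9836 barley
Net change: 91.9836 − 100 = -8.0164 barley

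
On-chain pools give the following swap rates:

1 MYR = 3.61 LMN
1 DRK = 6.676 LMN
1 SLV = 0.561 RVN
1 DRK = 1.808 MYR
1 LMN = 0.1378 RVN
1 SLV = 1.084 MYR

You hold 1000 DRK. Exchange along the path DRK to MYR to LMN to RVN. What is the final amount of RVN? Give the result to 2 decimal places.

1000 DRK × 1.808 = 1808 MYR
1808 MYR × 3.61 = 6526.88 LMN
6526.88 LMN × 0.1378 = 899.404064 RVN

899.40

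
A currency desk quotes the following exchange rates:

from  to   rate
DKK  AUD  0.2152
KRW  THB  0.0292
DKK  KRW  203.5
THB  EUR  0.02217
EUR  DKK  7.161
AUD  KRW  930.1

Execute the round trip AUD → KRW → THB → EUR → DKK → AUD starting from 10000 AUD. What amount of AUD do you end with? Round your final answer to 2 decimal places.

10000 AUD × 930.1 = 9301000 KRW
9301000 KRW × 0.0292 = 271589.2 THB
271589.2 THB × 0.02217 = 6021.132564 EUR
6021.132564 EUR × 7.161 = 43117.330290804 DKK
43117.330290804 DKK × 0.2152 = 9278.8494785810208 AUD

9278.85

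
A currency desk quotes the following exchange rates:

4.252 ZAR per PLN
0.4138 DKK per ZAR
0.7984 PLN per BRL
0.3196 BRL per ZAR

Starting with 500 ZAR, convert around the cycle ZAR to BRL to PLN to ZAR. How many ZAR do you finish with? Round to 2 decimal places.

500 ZAR × 0.3196 = 159.8 BRL
159.8 BRL × 0.7984 = 127.58432 PLN
127.58432 PLN × 4.252 = 542.48852864 ZAR

542.49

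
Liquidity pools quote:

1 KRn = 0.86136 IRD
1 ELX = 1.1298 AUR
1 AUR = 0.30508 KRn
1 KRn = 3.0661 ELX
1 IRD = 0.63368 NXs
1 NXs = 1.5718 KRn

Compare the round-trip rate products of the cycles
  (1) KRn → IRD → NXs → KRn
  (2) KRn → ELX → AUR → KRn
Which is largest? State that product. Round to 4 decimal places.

1.0568

(1) 0.86136 × 0.63368 × 1.5718 = 0.85793
(2) 3.0661 × 1.1298 × 0.30508 = 1.05682
Highest is cycle (2) at 1.0568 (>1, arbitrage).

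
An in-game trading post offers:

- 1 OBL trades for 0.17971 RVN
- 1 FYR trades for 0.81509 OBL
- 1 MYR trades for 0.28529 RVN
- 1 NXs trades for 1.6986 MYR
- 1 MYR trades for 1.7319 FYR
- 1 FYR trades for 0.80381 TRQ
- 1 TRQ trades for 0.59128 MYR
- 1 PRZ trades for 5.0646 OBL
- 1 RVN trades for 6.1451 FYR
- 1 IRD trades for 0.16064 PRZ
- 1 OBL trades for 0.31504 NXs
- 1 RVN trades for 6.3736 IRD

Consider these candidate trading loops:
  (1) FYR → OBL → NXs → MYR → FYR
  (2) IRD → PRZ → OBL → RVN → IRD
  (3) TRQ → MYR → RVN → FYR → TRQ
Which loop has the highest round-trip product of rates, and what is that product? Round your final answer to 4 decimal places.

(1) 0.81509 × 0.31504 × 1.6986 × 1.7319 = 0.75541
(2) 0.16064 × 5.0646 × 0.17971 × 6.3736 = 0.93187
(3) 0.59128 × 0.28529 × 6.1451 × 0.80381 = 0.83322
Highest is cycle (2) at 0.9319 (≤1, no arbitrage).

0.9319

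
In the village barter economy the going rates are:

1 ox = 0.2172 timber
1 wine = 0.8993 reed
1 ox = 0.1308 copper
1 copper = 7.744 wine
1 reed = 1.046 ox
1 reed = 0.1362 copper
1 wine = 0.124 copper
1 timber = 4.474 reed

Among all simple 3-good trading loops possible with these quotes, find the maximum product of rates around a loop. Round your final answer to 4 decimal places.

1.0165

ox→timber→reed→ox: 0.2172 × 4.474 × 1.046 = 1.01645
wine→reed→copper→wine: 0.8993 × 0.1362 × 7.744 = 0.94852
Maximum is ox→timber→reed→ox at 1.0165; arbitrage exists.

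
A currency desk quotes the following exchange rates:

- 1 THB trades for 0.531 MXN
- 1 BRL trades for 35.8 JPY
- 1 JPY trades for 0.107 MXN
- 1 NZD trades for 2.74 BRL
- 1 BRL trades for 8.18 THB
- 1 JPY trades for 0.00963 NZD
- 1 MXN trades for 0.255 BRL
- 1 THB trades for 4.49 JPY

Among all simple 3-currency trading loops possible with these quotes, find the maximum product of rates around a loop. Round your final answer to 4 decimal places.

THB→MXN→BRL→THB: 0.531 × 0.255 × 8.18 = 1.10761
JPY→MXN→BRL→JPY: 0.107 × 0.255 × 35.8 = 0.97680
JPY→NZD→BRL→JPY: 0.00963 × 2.74 × 35.8 = 0.94463
Maximum is THB→MXN→BRL→THB at 1.1076; arbitrage exists.

1.1076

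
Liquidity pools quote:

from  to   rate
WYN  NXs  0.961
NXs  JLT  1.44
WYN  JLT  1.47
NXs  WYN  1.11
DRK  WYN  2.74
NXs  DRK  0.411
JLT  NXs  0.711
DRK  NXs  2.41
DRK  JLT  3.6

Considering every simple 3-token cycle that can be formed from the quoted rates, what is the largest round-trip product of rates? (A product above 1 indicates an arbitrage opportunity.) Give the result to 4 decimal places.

1.1601

JLT→NXs→WYN→JLT: 0.711 × 1.11 × 1.47 = 1.16014
WYN→NXs→DRK→WYN: 0.961 × 0.411 × 2.74 = 1.08222
JLT→NXs→DRK→JLT: 0.711 × 0.411 × 3.6 = 1.05200
Maximum is JLT→NXs→WYN→JLT at 1.1601; arbitrage exists.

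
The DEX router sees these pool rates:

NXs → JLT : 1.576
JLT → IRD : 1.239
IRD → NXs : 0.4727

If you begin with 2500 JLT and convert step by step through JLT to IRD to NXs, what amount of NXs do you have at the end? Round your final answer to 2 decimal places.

2500 JLT × 1.239 = 3097.5 IRD
3097.5 IRD × 0.4727 = 1464.18825 NXs

1464.19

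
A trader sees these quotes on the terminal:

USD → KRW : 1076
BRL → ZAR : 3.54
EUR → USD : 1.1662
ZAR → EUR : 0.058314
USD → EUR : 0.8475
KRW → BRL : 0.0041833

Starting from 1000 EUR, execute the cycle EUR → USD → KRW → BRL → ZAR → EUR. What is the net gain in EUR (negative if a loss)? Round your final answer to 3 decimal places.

83.628

1000 EUR × 1.1662 = 1166.2 USD
1166.2 USD × 1076 = 1254831.2 KRW
1254831.2 KRW × 0.0041833 = 5249.33535896 BRL
5249.33535896 BRL × 3.54 = 18582.6471707184 ZAR
18582.6471707184 ZAR × 0.058314 = 1083.6284871132727776 EUR
Net change: 1083.6284871132727776 − 1000 = 83.6284871132727776 EUR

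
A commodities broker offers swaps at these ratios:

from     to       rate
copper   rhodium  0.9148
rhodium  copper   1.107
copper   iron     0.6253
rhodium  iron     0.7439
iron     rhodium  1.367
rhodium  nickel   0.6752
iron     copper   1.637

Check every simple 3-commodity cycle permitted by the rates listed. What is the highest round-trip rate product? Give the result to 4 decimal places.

rhodium→iron→copper→rhodium: 0.7439 × 1.637 × 0.9148 = 1.11401
rhodium→copper→iron→rhodium: 1.107 × 0.6253 × 1.367 = 0.94625
Maximum is rhodium→iron→copper→rhodium at 1.1140; arbitrage exists.

1.1140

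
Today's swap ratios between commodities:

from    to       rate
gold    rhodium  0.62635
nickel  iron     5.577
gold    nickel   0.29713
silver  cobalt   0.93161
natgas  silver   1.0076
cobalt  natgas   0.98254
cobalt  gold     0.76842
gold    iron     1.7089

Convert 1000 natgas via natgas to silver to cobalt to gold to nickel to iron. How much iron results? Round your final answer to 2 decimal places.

1195.28

1000 natgas × 1.0076 = 1007.6 silver
1007.6 silver × 0.93161 = 938.690236 cobalt
938.690236 cobalt × 0.76842 = 721.30835114712 gold
721.30835114712 gold × 0.29713 = 214.3223503763437656 nickel
214.3223503763437656 nickel × 5.577 = 1195.2757480488691807512 iron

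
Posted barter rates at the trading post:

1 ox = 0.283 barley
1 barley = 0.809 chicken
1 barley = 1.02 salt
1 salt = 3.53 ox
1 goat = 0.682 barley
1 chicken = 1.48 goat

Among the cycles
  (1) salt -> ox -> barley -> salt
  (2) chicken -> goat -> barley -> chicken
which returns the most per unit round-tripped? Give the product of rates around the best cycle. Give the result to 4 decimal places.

1.0190

(1) 3.53 × 0.283 × 1.02 = 1.01897
(2) 1.48 × 0.682 × 0.809 = 0.81657
Highest is cycle (1) at 1.0190 (>1, arbitrage).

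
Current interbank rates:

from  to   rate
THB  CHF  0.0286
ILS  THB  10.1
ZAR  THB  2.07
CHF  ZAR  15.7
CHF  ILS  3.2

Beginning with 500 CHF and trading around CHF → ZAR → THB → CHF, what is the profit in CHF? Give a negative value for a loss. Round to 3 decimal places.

-35.264

500 CHF × 15.7 = 7850 ZAR
7850 ZAR × 2.07 = 16249.5 THB
16249.5 THB × 0.0286 = 464.7357 CHF
Net change: 464.7357 − 500 = -35.2643 CHF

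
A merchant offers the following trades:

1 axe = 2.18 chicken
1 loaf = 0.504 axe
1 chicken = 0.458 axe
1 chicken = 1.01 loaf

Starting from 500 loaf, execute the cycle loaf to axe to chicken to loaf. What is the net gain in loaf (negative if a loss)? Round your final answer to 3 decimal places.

500 loaf × 0.504 = 252 axe
252 axe × 2.18 = 549.36 chicken
549.36 chicken × 1.01 = 554.8536 loaf
Net change: 554.8536 − 500 = 54.8536 loaf

54.854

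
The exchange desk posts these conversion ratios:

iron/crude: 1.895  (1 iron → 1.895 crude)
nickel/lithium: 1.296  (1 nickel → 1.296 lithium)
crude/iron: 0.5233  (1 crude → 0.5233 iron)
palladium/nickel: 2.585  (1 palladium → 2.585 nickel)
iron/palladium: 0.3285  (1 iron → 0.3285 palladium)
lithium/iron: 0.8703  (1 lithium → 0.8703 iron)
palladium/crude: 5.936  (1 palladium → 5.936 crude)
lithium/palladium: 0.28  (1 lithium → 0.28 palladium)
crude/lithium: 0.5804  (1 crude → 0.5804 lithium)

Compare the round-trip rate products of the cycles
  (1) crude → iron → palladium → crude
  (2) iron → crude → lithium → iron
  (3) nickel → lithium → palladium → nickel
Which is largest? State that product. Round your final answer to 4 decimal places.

(1) 0.5233 × 0.3285 × 5.936 = 1.02042
(2) 1.895 × 0.5804 × 0.8703 = 0.95721
(3) 1.296 × 0.28 × 2.585 = 0.93804
Highest is cycle (1) at 1.0204 (>1, arbitrage).

1.0204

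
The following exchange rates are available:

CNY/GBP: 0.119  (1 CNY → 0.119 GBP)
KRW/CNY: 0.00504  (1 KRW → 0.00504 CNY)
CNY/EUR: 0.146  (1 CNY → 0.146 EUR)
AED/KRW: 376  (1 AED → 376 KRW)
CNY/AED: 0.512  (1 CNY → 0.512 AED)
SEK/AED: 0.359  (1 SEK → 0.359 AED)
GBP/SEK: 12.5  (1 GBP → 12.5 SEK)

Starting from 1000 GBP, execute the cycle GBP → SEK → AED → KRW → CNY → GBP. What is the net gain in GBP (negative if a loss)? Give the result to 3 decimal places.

11.975

1000 GBP × 12.5 = 12500 SEK
12500 SEK × 0.359 = 4487.5 AED
4487.5 AED × 376 = 1687300 KRW
1687300 KRW × 0.00504 = 8503.992 CNY
8503.992 CNY × 0.119 = 1011.975048 GBP
Net change: 1011.975048 − 1000 = 11.975048 GBP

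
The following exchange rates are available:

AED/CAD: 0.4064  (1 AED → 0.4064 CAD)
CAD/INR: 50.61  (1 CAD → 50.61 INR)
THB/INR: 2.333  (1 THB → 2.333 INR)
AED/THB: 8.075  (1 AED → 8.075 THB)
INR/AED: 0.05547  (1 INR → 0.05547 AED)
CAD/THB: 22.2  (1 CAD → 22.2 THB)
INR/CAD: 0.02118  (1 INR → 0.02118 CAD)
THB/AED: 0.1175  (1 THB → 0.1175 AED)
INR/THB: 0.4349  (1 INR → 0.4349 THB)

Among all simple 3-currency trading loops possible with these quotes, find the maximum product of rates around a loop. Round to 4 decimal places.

INR→AED→CAD→INR: 0.05547 × 0.4064 × 50.61 = 1.14090
INR→CAD→THB→INR: 0.02118 × 22.2 × 2.333 = 1.09697
CAD→THB→AED→CAD: 22.2 × 0.1175 × 0.4064 = 1.06009
INR→AED→THB→INR: 0.05547 × 8.075 × 2.333 = 1.04500
Maximum is INR→AED→CAD→INR at 1.1409; arbitrage exists.

1.1409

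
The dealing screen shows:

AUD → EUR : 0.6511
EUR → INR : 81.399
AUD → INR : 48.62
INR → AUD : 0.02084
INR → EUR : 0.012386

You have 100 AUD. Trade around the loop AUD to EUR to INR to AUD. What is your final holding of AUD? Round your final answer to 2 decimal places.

100 AUD × 0.6511 = 65.11 EUR
65.11 EUR × 81.399 = 5299.88889 INR
5299.88889 INR × 0.02084 = 110.4496844676 AUD

110.45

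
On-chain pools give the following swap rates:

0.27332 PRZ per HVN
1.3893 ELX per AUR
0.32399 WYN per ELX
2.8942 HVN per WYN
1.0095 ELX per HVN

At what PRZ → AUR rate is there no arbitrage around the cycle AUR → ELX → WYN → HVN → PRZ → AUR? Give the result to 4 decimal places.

Known legs of the cycle: 1.3893 × 0.32399 × 2.8942 × 0.27332 = 0.356063611736658408
For no arbitrage the full-cycle product must be 1, so the missing rate is 1 / 0.356063611736658408 ≈ 2.808487.

2.8085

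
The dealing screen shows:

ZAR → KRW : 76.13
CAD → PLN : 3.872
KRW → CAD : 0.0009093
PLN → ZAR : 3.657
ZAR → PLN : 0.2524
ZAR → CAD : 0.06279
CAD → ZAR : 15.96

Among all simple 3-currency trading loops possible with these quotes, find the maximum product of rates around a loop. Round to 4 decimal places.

KRW→CAD→ZAR→KRW: 0.0009093 × 15.96 × 76.13 = 1.10483
PLN→ZAR→CAD→PLN: 3.657 × 0.06279 × 3.872 = 0.88910
Maximum is KRW→CAD→ZAR→KRW at 1.1048; arbitrage exists.

1.1048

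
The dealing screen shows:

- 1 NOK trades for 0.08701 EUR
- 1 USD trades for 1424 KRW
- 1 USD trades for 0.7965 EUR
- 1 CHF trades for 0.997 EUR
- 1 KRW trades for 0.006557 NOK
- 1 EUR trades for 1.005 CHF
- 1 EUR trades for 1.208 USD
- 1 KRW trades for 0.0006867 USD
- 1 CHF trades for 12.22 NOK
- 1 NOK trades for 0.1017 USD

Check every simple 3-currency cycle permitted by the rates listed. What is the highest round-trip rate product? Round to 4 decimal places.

1.0686

NOK→EUR→CHF→NOK: 0.08701 × 1.005 × 12.22 = 1.06858
NOK→USD→KRW→NOK: 0.1017 × 1424 × 0.006557 = 0.94959
Maximum is NOK→EUR→CHF→NOK at 1.0686; arbitrage exists.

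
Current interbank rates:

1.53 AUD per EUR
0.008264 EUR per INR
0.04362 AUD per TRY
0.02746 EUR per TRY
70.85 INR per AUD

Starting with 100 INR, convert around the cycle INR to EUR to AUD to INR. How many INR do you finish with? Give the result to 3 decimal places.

89.582

100 INR × 0.008264 = 0.8264 EUR
0.8264 EUR × 1.53 = 1.264392 AUD
1.264392 AUD × 70.85 = 89.5821732 INR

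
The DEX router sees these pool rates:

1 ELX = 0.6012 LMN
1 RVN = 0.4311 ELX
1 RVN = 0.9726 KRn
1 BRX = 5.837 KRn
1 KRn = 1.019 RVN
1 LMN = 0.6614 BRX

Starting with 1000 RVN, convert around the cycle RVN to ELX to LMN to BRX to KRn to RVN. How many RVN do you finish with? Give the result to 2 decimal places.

1019.59

1000 RVN × 0.4311 = 431.1 ELX
431.1 ELX × 0.6012 = 259.17732 LMN
259.17732 LMN × 0.6614 = 171.419879448 BRX
171.419879448 BRX × 5.837 = 1000.577836337976 KRn
1000.577836337976 KRn × 1.019 = 1019.588815228397544 RVN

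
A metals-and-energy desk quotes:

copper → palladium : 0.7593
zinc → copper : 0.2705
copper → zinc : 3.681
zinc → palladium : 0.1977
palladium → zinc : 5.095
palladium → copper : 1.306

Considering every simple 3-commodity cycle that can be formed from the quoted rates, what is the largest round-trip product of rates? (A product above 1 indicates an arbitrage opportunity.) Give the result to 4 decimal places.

copper→palladium→zinc→copper: 0.7593 × 5.095 × 0.2705 = 1.04647
copper→zinc→palladium→copper: 3.681 × 0.1977 × 1.306 = 0.95042
Maximum is copper→palladium→zinc→copper at 1.0465; arbitrage exists.

1.0465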